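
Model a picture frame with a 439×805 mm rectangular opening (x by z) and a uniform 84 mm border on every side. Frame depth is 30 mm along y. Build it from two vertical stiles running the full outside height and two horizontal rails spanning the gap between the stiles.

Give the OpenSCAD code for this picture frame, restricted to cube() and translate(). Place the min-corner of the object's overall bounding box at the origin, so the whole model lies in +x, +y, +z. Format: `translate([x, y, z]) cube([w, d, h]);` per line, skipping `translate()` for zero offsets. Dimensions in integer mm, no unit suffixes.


cube([84, 30, 973]);
translate([523, 0, 0]) cube([84, 30, 973]);
translate([84, 0, 0]) cube([439, 30, 84]);
translate([84, 0, 889]) cube([439, 30, 84]);


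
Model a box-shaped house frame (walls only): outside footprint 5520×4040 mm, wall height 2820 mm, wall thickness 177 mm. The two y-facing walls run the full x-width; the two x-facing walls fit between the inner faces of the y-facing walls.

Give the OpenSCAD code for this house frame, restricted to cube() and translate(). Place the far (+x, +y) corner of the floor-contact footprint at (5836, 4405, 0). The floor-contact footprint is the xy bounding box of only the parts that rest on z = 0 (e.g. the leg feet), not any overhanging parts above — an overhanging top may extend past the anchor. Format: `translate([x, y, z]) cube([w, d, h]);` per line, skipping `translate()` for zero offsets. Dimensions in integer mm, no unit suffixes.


translate([316, 365, 0]) cube([5520, 177, 2820]);
translate([316, 4228, 0]) cube([5520, 177, 2820]);
translate([316, 542, 0]) cube([177, 3686, 2820]);
translate([5659, 542, 0]) cube([177, 3686, 2820]);


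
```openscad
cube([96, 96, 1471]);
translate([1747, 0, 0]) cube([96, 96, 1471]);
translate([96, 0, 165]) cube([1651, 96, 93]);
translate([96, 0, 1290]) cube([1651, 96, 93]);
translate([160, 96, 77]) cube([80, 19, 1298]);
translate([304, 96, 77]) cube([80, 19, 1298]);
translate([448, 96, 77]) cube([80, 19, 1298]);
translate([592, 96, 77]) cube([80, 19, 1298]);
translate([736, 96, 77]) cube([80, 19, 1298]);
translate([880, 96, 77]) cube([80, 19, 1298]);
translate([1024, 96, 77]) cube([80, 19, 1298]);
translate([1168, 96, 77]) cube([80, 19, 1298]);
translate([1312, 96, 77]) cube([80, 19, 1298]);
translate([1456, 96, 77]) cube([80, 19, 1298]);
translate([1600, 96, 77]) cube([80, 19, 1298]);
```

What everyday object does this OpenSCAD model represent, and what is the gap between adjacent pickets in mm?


A fence section. The picket gap is 64 mm.

Two posts, two rails, 11 pickets — a fence section. Span 1651 mm holds 11 pickets of 80 mm with 12 equal gaps: ⌊(1651 − 11·80) / 12⌋ = 64 mm.


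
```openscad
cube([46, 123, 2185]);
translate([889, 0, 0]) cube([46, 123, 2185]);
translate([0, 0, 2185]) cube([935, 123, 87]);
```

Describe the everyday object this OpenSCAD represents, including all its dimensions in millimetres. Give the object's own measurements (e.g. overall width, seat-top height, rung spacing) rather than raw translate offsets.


A door frame. The clear opening is 843 mm wide and 2185 mm high. Two 46 mm wide jambs, 123 mm deep, stand either side of the opening from the floor to the top of the opening. A 87 mm thick head sits across the top of both jambs, spanning the full outside width of the frame.


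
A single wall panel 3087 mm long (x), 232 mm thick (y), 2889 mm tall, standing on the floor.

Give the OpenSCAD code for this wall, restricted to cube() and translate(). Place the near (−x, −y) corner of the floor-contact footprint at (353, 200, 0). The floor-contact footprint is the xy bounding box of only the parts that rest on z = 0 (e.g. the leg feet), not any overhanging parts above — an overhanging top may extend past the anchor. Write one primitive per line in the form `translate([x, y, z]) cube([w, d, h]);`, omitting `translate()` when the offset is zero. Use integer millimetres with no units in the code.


translate([353, 200, 0]) cube([3087, 232, 2889]);


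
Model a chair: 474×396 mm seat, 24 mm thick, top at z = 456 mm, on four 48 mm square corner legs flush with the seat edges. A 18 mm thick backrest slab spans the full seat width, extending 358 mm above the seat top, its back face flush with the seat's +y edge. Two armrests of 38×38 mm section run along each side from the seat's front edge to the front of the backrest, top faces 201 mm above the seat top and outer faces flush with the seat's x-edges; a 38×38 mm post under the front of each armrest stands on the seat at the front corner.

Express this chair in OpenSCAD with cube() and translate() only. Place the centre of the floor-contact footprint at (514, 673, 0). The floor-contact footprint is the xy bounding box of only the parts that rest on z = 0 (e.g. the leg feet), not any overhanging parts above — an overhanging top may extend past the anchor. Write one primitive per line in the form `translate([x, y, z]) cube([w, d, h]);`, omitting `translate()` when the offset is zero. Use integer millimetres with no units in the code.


translate([277, 475, 432]) cube([474, 396, 24]);
translate([277, 475, 0]) cube([48, 48, 432]);
translate([703, 475, 0]) cube([48, 48, 432]);
translate([277, 823, 0]) cube([48, 48, 432]);
translate([703, 823, 0]) cube([48, 48, 432]);
translate([277, 853, 456]) cube([474, 18, 358]);
translate([277, 475, 619]) cube([38, 378, 38]);
translate([713, 475, 619]) cube([38, 378, 38]);
translate([277, 475, 456]) cube([38, 38, 163]);
translate([713, 475, 456]) cube([38, 38, 163]);


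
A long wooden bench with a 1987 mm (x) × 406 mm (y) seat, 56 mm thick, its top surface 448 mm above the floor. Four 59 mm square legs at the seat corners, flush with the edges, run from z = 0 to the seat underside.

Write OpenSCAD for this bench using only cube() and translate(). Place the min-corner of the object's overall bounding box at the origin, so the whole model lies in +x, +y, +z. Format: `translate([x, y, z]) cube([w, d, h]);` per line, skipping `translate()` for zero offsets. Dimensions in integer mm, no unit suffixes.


translate([0, 0, 392]) cube([1987, 406, 56]);
cube([59, 59, 392]);
translate([0, 347, 0]) cube([59, 59, 392]);
translate([1928, 0, 0]) cube([59, 59, 392]);
translate([1928, 347, 0]) cube([59, 59, 392]);


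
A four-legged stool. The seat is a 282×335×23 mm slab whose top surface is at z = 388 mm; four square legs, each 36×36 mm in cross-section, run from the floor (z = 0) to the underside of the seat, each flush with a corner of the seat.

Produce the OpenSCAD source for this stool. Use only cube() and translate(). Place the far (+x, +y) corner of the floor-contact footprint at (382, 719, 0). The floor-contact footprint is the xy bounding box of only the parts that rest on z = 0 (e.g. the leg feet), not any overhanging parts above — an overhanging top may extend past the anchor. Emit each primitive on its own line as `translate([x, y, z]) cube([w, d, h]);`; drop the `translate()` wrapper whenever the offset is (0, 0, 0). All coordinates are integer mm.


translate([100, 384, 365]) cube([282, 335, 23]);
translate([100, 384, 0]) cube([36, 36, 365]);
translate([346, 384, 0]) cube([36, 36, 365]);
translate([100, 683, 0]) cube([36, 36, 365]);
translate([346, 683, 0]) cube([36, 36, 365]);


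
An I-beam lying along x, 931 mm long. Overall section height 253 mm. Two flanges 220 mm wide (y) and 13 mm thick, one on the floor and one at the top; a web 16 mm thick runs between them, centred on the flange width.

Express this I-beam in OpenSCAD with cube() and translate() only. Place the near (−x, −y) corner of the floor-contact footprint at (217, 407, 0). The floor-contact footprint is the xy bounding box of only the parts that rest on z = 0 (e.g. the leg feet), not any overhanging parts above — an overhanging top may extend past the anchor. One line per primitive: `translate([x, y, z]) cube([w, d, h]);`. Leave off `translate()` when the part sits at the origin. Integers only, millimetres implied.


translate([217, 407, 0]) cube([931, 220, 13]);
translate([217, 509, 13]) cube([931, 16, 227]);
translate([217, 407, 240]) cube([931, 220, 13]);


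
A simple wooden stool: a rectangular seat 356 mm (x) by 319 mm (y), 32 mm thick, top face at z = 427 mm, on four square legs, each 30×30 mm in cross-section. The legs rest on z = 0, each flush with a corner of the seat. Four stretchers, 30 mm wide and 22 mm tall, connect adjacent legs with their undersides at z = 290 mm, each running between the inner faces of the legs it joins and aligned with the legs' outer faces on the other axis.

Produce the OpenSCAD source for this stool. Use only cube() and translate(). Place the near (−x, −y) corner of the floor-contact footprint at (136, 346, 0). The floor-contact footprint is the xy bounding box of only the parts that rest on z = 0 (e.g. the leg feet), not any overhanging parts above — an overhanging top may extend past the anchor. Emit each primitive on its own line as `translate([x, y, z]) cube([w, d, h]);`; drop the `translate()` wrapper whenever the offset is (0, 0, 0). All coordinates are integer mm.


translate([136, 346, 395]) cube([356, 319, 32]);
translate([136, 346, 0]) cube([30, 30, 395]);
translate([462, 346, 0]) cube([30, 30, 395]);
translate([136, 635, 0]) cube([30, 30, 395]);
translate([462, 635, 0]) cube([30, 30, 395]);
translate([166, 346, 290]) cube([296, 30, 22]);
translate([166, 635, 290]) cube([296, 30, 22]);
translate([136, 376, 290]) cube([30, 259, 22]);
translate([462, 376, 290]) cube([30, 259, 22]);


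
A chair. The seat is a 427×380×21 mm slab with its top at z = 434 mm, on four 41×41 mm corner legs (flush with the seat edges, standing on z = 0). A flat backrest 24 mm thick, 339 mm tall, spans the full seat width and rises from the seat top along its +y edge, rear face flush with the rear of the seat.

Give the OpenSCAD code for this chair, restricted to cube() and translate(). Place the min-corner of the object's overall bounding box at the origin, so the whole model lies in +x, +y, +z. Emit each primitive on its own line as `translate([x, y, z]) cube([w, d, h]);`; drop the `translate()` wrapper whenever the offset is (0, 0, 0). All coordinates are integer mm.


translate([0, 0, 413]) cube([427, 380, 21]);
cube([41, 41, 413]);
translate([386, 0, 0]) cube([41, 41, 413]);
translate([0, 339, 0]) cube([41, 41, 413]);
translate([386, 339, 0]) cube([41, 41, 413]);
translate([0, 356, 434]) cube([427, 24, 339]);


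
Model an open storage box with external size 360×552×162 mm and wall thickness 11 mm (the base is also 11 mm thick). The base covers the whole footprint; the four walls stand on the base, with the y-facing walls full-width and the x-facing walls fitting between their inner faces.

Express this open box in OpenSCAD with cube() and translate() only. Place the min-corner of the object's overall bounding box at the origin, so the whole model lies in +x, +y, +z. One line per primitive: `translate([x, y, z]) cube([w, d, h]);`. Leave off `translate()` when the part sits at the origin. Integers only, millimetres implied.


cube([360, 552, 11]);
translate([0, 0, 11]) cube([360, 11, 151]);
translate([0, 541, 11]) cube([360, 11, 151]);
translate([0, 11, 11]) cube([11, 530, 151]);
translate([349, 11, 11]) cube([11, 530, 151]);


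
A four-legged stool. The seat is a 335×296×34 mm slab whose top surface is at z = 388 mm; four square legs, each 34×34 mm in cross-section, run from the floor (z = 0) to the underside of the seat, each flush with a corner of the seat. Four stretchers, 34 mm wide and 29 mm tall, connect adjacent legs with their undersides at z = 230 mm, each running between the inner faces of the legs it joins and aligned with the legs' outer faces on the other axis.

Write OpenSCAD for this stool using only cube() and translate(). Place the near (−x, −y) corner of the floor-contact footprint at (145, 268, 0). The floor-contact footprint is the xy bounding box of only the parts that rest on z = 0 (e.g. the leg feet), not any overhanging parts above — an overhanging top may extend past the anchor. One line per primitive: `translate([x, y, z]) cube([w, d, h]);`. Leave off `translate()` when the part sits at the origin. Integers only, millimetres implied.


// leg_h = 388 - 34 = 354
// stretcher span = 335 - 2*34 = 267
translate([145, 268, 354]) cube([335, 296, 34]);
translate([145, 268, 0]) cube([34, 34, 354]);
translate([446, 268, 0]) cube([34, 34, 354]);
translate([145, 530, 0]) cube([34, 34, 354]);
translate([446, 530, 0]) cube([34, 34, 354]);
translate([179, 268, 230]) cube([267, 34, 29]);
translate([179, 530, 230]) cube([267, 34, 29]);
translate([145, 302, 230]) cube([34, 228, 29]);
translate([446, 302, 230]) cube([34, 228, 29]);


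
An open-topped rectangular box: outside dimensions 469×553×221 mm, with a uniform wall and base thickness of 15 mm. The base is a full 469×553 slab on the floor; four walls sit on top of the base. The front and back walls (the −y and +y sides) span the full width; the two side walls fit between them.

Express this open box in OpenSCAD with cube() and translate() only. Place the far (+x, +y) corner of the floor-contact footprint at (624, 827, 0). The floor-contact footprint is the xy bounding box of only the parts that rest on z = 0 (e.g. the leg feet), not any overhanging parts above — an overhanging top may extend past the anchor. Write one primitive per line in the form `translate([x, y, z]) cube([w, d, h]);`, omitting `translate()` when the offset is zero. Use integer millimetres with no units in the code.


translate([155, 274, 0]) cube([469, 553, 15]);
translate([155, 274, 15]) cube([469, 15, 206]);
translate([155, 812, 15]) cube([469, 15, 206]);
translate([155, 289, 15]) cube([15, 523, 206]);
translate([609, 289, 15]) cube([15, 523, 206]);


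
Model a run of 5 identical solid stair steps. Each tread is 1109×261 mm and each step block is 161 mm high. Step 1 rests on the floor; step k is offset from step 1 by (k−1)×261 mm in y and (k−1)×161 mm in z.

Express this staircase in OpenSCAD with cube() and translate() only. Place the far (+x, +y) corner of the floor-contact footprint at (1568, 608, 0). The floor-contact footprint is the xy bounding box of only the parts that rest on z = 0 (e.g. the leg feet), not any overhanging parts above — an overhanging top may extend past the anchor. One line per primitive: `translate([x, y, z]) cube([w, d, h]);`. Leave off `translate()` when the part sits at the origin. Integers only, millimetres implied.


translate([459, 347, 0]) cube([1109, 261, 161]);
translate([459, 608, 161]) cube([1109, 261, 161]);
translate([459, 869, 322]) cube([1109, 261, 161]);
translate([459, 1130, 483]) cube([1109, 261, 161]);
translate([459, 1391, 644]) cube([1109, 261, 161]);


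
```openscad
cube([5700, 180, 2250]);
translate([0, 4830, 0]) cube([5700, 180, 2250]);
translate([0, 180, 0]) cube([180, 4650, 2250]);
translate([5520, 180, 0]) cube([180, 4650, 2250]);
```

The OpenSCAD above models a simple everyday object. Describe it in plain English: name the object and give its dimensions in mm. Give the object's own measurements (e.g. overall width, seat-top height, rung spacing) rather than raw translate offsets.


The wall frame of a small rectangular building: four walls, each 2250 mm tall and 180 mm thick, enclosing a footprint 5700 mm (x) by 5010 mm (y) outside-to-outside, with no floor or roof. The front and back walls (the −y and +y sides) span the full width; the two side walls fit between them.


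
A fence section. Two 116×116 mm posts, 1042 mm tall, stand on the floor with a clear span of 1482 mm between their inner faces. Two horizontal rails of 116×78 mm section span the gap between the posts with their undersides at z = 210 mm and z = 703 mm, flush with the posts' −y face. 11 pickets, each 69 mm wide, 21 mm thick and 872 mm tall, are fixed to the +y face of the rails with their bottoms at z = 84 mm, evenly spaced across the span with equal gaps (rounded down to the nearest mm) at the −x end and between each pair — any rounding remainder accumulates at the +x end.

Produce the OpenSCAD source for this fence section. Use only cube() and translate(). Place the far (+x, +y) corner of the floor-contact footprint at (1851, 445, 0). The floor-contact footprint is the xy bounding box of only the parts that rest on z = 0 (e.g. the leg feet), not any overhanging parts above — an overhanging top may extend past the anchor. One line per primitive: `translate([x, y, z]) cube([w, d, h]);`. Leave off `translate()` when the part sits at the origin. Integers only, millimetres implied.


translate([137, 329, 0]) cube([116, 116, 1042]);
translate([1735, 329, 0]) cube([116, 116, 1042]);
translate([253, 329, 210]) cube([1482, 116, 78]);
translate([253, 329, 703]) cube([1482, 116, 78]);
translate([313, 445, 84]) cube([69, 21, 872]);
translate([442, 445, 84]) cube([69, 21, 872]);
translate([571, 445, 84]) cube([69, 21, 872]);
translate([700, 445, 84]) cube([69, 21, 872]);
translate([829, 445, 84]) cube([69, 21, 872]);
translate([958, 445, 84]) cube([69, 21, 872]);
translate([1087, 445, 84]) cube([69, 21, 872]);
translate([1216, 445, 84]) cube([69, 21, 872]);
translate([1345, 445, 84]) cube([69, 21, 872]);
translate([1474, 445, 84]) cube([69, 21, 872]);
translate([1603, 445, 84]) cube([69, 21, 872]);


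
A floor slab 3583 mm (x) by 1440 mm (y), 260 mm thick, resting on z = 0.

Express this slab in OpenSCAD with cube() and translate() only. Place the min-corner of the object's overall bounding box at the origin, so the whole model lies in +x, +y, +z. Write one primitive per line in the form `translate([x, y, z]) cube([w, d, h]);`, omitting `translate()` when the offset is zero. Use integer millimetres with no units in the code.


cube([3583, 1440, 260]);


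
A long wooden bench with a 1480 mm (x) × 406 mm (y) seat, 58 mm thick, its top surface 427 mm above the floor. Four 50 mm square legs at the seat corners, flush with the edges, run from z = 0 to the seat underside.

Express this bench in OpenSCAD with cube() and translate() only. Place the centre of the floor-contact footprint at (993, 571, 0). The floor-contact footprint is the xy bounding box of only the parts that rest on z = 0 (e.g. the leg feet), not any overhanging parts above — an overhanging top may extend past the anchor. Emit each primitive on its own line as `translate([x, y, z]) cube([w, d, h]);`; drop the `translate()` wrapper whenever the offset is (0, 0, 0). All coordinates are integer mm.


translate([253, 368, 369]) cube([1480, 406, 58]);
translate([253, 368, 0]) cube([50, 50, 369]);
translate([253, 724, 0]) cube([50, 50, 369]);
translate([1683, 368, 0]) cube([50, 50, 369]);
translate([1683, 724, 0]) cube([50, 50, 369]);


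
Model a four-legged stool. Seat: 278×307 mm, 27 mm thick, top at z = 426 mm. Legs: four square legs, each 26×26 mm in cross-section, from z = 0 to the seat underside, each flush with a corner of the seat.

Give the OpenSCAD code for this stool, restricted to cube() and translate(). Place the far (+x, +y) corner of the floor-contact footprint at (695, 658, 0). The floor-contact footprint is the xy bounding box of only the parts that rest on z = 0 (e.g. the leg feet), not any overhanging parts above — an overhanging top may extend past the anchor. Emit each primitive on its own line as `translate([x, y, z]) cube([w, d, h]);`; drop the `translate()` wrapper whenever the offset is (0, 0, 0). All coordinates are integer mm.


// leg_h = 426 - 27 = 399
translate([417, 351, 399]) cube([278, 307, 27]);
translate([417, 351, 0]) cube([26, 26, 399]);
translate([669, 351, 0]) cube([26, 26, 399]);
translate([417, 632, 0]) cube([26, 26, 399]);
translate([669, 632, 0]) cube([26, 26, 399]);


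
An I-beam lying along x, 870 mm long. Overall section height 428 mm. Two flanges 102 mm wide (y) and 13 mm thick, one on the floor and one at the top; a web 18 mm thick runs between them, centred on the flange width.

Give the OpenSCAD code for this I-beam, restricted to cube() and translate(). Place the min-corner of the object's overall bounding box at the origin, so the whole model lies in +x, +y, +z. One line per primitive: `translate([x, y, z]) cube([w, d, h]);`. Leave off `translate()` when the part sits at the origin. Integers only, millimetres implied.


cube([870, 102, 13]);
translate([0, 42, 13]) cube([870, 18, 402]);
translate([0, 0, 415]) cube([870, 102, 13]);


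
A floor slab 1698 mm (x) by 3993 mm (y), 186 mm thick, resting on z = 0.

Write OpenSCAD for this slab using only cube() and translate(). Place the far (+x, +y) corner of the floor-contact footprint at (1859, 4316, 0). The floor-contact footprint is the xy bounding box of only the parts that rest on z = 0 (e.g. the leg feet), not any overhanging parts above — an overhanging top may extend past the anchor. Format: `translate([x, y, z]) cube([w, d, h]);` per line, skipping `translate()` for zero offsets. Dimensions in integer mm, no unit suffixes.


translate([161, 323, 0]) cube([1698, 3993, 186]);


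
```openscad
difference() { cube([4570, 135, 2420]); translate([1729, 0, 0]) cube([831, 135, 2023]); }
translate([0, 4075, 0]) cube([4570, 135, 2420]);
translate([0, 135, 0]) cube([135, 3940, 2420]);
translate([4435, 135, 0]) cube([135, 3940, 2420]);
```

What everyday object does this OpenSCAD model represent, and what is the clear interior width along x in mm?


A single room. The interior width is 4300 mm.

Four walls enclosing a rectangle with a door in the front wall — a room. Outside width 4570 minus two 135 mm walls gives 4300 mm.


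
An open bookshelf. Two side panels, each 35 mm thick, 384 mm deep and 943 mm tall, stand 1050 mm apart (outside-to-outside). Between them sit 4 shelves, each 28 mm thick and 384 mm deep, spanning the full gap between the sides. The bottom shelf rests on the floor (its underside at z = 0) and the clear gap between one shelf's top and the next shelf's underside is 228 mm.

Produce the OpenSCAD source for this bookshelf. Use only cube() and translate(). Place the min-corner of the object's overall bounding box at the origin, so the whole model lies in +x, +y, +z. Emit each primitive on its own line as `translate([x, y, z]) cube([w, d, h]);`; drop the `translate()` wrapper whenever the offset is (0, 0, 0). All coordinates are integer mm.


cube([35, 384, 943]);
translate([1015, 0, 0]) cube([35, 384, 943]);
translate([35, 0, 0]) cube([980, 384, 28]);
translate([35, 0, 256]) cube([980, 384, 28]);
translate([35, 0, 512]) cube([980, 384, 28]);
translate([35, 0, 768]) cube([980, 384, 28]);


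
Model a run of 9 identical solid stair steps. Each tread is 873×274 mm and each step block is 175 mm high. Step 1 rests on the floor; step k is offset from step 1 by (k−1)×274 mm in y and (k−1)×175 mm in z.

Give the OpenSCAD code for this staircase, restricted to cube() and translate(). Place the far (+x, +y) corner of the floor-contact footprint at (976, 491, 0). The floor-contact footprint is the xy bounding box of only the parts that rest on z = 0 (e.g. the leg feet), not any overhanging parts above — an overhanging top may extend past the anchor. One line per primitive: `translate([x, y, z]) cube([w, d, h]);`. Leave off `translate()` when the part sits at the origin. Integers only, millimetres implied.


translate([103, 217, 0]) cube([873, 274, 175]);
translate([103, 491, 175]) cube([873, 274, 175]);
translate([103, 765, 350]) cube([873, 274, 175]);
translate([103, 1039, 525]) cube([873, 274, 175]);
translate([103, 1313, 700]) cube([873, 274, 175]);
translate([103, 1587, 875]) cube([873, 274, 175]);
translate([103, 1861, 1050]) cube([873, 274, 175]);
translate([103, 2135, 1225]) cube([873, 274, 175]);
translate([103, 2409, 1400]) cube([873, 274, 175]);


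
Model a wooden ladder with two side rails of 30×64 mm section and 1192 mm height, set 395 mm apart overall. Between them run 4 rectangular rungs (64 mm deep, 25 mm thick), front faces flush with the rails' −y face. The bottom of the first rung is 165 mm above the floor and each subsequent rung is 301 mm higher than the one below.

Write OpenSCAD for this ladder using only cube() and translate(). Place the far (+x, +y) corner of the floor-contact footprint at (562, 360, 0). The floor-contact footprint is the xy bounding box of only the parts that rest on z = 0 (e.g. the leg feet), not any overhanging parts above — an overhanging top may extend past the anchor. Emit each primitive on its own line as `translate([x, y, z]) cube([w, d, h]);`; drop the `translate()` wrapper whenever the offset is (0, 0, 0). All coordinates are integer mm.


translate([167, 296, 0]) cube([30, 64, 1192]);
translate([532, 296, 0]) cube([30, 64, 1192]);
translate([197, 296, 165]) cube([335, 64, 25]);
translate([197, 296, 466]) cube([335, 64, 25]);
translate([197, 296, 767]) cube([335, 64, 25]);
translate([197, 296, 1068]) cube([335, 64, 25]);


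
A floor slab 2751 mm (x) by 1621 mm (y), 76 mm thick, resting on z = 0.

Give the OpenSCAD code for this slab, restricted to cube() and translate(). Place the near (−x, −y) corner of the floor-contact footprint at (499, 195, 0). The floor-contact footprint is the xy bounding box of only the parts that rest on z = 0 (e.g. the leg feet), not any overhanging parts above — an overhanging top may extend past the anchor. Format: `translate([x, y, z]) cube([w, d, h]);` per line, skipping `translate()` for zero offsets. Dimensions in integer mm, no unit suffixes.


translate([499, 195, 0]) cube([2751, 1621, 76]);


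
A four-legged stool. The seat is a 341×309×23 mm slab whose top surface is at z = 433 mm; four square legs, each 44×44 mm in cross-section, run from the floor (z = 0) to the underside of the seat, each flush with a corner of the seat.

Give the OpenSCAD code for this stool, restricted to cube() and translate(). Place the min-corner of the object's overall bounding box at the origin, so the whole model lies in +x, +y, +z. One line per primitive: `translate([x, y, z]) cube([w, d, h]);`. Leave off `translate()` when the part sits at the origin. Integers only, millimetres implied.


// leg_h = 433 - 23 = 410
translate([0, 0, 410]) cube([341, 309, 23]);
cube([44, 44, 410]);
translate([297, 0, 0]) cube([44, 44, 410]);
translate([0, 265, 0]) cube([44, 44, 410]);
translate([297, 265, 0]) cube([44, 44, 410]);


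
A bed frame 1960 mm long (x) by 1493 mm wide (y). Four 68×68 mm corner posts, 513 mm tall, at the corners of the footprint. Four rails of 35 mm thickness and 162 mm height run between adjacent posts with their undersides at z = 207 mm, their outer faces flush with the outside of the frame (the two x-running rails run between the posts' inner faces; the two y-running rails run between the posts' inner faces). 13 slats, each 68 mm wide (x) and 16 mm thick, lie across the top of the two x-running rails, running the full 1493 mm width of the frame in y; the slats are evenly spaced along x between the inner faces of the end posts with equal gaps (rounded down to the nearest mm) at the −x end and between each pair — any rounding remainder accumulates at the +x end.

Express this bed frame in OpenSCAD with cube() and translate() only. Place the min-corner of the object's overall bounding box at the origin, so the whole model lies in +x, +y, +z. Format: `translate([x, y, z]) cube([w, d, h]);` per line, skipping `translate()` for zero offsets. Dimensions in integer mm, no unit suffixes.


cube([68, 68, 513]);
translate([0, 1425, 0]) cube([68, 68, 513]);
translate([1892, 0, 0]) cube([68, 68, 513]);
translate([1892, 1425, 0]) cube([68, 68, 513]);
translate([68, 0, 207]) cube([1824, 35, 162]);
translate([68, 1458, 207]) cube([1824, 35, 162]);
translate([0, 68, 207]) cube([35, 1357, 162]);
translate([1925, 68, 207]) cube([35, 1357, 162]);
translate([135, 0, 369]) cube([68, 1493, 16]);
translate([270, 0, 369]) cube([68, 1493, 16]);
translate([405, 0, 369]) cube([68, 1493, 16]);
translate([540, 0, 369]) cube([68, 1493, 16]);
translate([675, 0, 369]) cube([68, 1493, 16]);
translate([810, 0, 369]) cube([68, 1493, 16]);
translate([945, 0, 369]) cube([68, 1493, 16]);
translate([1080, 0, 369]) cube([68, 1493, 16]);
translate([1215, 0, 369]) cube([68, 1493, 16]);
translate([1350, 0, 369]) cube([68, 1493, 16]);
translate([1485, 0, 369]) cube([68, 1493, 16]);
translate([1620, 0, 369]) cube([68, 1493, 16]);
translate([1755, 0, 369]) cube([68, 1493, 16]);


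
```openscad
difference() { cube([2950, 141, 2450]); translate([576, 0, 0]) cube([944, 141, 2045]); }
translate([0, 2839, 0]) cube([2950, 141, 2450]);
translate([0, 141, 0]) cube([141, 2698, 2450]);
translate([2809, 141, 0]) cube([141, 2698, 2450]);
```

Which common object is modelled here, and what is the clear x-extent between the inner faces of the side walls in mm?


A single room. The interior width is 2668 mm.

Four walls enclosing a rectangle with a door in the front wall — a room. Outside width 2950 minus two 141 mm walls gives 2668 mm.


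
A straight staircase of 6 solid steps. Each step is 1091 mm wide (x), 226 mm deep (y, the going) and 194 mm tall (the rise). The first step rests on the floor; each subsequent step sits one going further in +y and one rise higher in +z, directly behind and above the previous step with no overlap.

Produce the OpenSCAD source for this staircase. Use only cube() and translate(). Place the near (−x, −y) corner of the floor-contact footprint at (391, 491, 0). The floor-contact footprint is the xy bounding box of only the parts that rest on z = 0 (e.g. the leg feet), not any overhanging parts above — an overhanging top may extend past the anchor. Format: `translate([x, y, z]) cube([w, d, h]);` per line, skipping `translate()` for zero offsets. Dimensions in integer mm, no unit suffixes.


translate([391, 491, 0]) cube([1091, 226, 194]);
translate([391, 717, 194]) cube([1091, 226, 194]);
translate([391, 943, 388]) cube([1091, 226, 194]);
translate([391, 1169, 582]) cube([1091, 226, 194]);
translate([391, 1395, 776]) cube([1091, 226, 194]);
translate([391, 1621, 970]) cube([1091, 226, 194]);


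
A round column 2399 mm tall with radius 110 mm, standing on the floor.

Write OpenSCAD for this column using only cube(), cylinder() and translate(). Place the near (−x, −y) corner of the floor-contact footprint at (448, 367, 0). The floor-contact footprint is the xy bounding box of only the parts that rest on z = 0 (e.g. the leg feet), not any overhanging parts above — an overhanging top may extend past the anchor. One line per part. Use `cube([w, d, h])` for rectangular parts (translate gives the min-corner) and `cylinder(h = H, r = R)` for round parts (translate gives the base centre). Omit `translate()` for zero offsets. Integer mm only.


translate([558, 477, 0]) cylinder(h = 2399, r = 110);


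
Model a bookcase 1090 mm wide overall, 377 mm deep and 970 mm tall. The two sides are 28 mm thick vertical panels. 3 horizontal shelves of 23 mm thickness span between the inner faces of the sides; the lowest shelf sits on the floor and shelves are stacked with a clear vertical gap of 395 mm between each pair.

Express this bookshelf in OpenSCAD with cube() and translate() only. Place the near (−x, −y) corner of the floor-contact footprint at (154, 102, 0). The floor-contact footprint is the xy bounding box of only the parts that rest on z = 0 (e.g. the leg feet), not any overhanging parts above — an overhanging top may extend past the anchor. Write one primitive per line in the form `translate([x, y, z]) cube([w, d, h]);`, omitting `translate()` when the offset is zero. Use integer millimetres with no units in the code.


translate([154, 102, 0]) cube([28, 377, 970]);
translate([1216, 102, 0]) cube([28, 377, 970]);
translate([182, 102, 0]) cube([1034, 377, 23]);
translate([182, 102, 418]) cube([1034, 377, 23]);
translate([182, 102, 836]) cube([1034, 377, 23]);


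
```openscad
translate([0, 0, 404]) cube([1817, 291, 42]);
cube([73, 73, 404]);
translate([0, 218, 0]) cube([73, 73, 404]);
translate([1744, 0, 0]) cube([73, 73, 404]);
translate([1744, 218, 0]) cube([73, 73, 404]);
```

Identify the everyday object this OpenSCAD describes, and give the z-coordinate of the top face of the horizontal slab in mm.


A bench. The seat-top height is 446 mm.

A long slab on four corner posts — a bench. The slab sits at z = 404 with thickness 42, so the top is 404 + 42 = 446 mm.


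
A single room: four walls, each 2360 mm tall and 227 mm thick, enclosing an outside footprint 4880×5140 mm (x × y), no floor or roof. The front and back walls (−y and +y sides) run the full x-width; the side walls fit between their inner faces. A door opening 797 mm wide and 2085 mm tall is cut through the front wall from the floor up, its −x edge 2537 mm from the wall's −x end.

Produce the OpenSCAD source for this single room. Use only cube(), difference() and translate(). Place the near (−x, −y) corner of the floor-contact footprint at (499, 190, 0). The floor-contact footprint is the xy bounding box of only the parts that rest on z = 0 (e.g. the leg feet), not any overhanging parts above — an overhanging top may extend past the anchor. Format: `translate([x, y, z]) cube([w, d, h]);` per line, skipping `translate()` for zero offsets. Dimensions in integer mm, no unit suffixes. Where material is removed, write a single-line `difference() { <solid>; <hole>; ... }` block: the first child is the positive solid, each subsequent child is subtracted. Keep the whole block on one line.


difference() { translate([499, 190, 0]) cube([4880, 227, 2360]); translate([3036, 190, 0]) cube([797, 227, 2085]); }
translate([499, 5103, 0]) cube([4880, 227, 2360]);
translate([499, 417, 0]) cube([227, 4686, 2360]);
translate([5152, 417, 0]) cube([227, 4686, 2360]);


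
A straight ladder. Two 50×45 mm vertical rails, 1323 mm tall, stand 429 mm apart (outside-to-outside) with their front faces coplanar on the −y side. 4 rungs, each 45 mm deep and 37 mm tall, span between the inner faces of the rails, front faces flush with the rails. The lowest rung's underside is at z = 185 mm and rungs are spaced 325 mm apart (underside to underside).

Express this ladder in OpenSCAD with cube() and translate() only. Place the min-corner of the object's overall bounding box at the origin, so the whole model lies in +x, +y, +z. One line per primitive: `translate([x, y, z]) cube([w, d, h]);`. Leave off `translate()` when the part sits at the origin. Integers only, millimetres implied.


cube([50, 45, 1323]);
translate([379, 0, 0]) cube([50, 45, 1323]);
translate([50, 0, 185]) cube([329, 45, 37]);
translate([50, 0, 510]) cube([329, 45, 37]);
translate([50, 0, 835]) cube([329, 45, 37]);
translate([50, 0, 1160]) cube([329, 45, 37]);


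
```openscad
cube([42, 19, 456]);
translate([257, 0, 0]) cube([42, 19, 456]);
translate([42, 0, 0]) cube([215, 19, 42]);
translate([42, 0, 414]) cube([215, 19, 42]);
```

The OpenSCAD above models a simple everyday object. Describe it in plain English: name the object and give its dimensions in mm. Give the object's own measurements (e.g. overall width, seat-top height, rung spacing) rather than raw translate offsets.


A rectangular picture frame lying in the x–z plane (depth along y). The opening is 215 mm wide (x) by 372 mm tall (z), surrounded by a border 42 mm wide on all four sides. The frame is 19 mm deep and is made of two full-height vertical stiles with two horizontal rails fitted between them.


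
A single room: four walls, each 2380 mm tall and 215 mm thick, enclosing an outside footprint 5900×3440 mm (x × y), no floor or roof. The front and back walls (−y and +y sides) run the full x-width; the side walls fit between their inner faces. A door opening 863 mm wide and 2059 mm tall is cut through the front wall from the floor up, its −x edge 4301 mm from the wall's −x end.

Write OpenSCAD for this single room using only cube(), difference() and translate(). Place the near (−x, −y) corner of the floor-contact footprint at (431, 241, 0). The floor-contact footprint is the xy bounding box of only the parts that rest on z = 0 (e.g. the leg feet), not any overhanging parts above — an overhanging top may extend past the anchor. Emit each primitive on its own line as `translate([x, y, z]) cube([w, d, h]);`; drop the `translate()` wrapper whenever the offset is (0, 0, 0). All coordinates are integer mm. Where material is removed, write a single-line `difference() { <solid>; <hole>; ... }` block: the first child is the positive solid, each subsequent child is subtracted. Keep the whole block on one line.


difference() { translate([431, 241, 0]) cube([5900, 215, 2380]); translate([4732, 241, 0]) cube([863, 215, 2059]); }
translate([431, 3466, 0]) cube([5900, 215, 2380]);
translate([431, 456, 0]) cube([215, 3010, 2380]);
translate([6116, 456, 0]) cube([215, 3010, 2380]);


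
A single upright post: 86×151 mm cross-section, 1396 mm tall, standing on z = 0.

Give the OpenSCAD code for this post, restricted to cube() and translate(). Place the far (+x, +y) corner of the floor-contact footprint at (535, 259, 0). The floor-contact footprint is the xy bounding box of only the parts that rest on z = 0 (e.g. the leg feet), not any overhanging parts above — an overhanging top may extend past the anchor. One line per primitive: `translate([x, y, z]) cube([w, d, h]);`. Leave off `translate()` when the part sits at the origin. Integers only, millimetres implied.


translate([449, 108, 0]) cube([86, 151, 1396]);


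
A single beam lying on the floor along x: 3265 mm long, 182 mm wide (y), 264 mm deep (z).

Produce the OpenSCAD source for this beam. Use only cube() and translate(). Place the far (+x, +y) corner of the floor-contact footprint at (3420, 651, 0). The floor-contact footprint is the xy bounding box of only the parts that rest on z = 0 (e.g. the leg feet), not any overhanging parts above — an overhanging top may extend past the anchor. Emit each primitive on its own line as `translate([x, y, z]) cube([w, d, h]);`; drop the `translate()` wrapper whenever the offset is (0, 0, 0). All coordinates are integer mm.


translate([155, 469, 0]) cube([3265, 182, 264]);


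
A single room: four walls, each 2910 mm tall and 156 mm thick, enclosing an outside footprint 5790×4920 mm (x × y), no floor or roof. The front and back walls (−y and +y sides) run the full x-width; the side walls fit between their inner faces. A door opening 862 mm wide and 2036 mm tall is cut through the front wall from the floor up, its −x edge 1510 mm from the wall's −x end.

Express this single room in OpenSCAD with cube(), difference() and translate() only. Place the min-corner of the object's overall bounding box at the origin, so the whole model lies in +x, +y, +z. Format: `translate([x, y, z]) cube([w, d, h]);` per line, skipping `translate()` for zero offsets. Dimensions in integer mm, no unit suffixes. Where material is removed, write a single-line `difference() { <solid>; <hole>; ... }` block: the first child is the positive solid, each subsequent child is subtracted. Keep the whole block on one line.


difference() { cube([5790, 156, 2910]); translate([1510, 0, 0]) cube([862, 156, 2036]); }
translate([0, 4764, 0]) cube([5790, 156, 2910]);
translate([0, 156, 0]) cube([156, 4608, 2910]);
translate([5634, 156, 0]) cube([156, 4608, 2910]);


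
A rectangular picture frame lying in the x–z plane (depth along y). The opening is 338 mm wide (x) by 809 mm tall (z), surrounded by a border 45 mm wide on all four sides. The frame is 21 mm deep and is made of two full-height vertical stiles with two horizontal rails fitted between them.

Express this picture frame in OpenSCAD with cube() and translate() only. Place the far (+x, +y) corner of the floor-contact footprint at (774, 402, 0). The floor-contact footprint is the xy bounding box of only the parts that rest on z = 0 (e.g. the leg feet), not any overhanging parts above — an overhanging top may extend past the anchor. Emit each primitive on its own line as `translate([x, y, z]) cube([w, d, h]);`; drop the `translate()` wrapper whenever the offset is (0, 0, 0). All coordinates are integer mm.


translate([346, 381, 0]) cube([45, 21, 899]);
translate([729, 381, 0]) cube([45, 21, 899]);
translate([391, 381, 0]) cube([338, 21, 45]);
translate([391, 381, 854]) cube([338, 21, 45]);
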